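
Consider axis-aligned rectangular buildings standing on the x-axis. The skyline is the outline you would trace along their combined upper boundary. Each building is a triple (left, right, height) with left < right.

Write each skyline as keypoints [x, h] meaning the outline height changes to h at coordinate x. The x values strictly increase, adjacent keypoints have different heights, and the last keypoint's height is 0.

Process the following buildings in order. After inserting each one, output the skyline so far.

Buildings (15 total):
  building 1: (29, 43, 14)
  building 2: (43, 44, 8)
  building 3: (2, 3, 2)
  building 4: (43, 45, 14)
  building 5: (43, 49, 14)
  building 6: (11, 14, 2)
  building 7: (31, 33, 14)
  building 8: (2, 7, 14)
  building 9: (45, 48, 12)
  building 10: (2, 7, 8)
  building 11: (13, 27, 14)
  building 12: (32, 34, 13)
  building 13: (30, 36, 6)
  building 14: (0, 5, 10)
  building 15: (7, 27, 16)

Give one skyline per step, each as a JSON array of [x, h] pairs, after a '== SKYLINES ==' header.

== SKYLINES ==
[[29,14],[43,0]]
[[29,14],[43,8],[44,0]]
[[2,2],[3,0],[29,14],[43,8],[44,0]]
[[2,2],[3,0],[29,14],[45,0]]
[[2,2],[3,0],[29,14],[49,0]]
[[2,2],[3,0],[11,2],[14,0],[29,14],[49,0]]
[[2,2],[3,0],[11,2],[14,0],[29,14],[49,0]]
[[2,14],[7,0],[11,2],[14,0],[29,14],[49,0]]
[[2,14],[7,0],[11,2],[14,0],[29,14],[49,0]]
[[2,14],[7,0],[11,2],[14,0],[29,14],[49,0]]
[[2,14],[7,0],[11,2],[13,14],[27,0],[29,14],[49,0]]
[[2,14],[7,0],[11,2],[13,14],[27,0],[29,14],[49,0]]
[[2,14],[7,0],[11,2],[13,14],[27,0],[29,14],[49,0]]
[[0,10],[2,14],[7,0],[11,2],[13,14],[27,0],[29,14],[49,0]]
[[0,10],[2,14],[7,16],[27,0],[29,14],[49,0]]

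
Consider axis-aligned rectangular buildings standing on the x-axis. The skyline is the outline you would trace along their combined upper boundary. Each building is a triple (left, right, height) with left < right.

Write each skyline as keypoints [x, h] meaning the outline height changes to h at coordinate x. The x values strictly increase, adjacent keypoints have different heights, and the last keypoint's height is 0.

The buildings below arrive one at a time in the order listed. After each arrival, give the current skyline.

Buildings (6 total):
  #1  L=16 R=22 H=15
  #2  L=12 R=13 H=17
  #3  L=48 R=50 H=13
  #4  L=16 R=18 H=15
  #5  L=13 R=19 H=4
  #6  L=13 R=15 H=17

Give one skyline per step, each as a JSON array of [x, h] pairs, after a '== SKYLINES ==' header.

== SKYLINES ==
[[16,15],[22,0]]
[[12,17],[13,0],[16,15],[22,0]]
[[12,17],[13,0],[16,15],[22,0],[48,13],[50,0]]
[[12,17],[13,0],[16,15],[22,0],[48,13],[50,0]]
[[12,17],[13,4],[16,15],[22,0],[48,13],[50,0]]
[[12,17],[15,4],[16,15],[22,0],[48,13],[50,0]]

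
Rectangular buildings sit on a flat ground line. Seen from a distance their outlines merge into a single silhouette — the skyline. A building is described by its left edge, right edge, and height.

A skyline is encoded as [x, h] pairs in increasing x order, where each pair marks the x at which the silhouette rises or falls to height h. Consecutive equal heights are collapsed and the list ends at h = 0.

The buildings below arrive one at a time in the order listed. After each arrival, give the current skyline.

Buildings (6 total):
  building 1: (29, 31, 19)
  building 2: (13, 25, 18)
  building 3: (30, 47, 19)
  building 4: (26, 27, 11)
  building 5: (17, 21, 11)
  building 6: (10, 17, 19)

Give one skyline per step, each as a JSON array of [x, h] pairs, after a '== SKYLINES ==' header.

== SKYLINES ==
[[29,19],[31,0]]
[[13,18],[25,0],[29,19],[31,0]]
[[13,18],[25,0],[29,19],[47,0]]
[[13,18],[25,0],[26,11],[27,0],[29,19],[47,0]]
[[13,18],[25,0],[26,11],[27,0],[29,19],[47,0]]
[[10,19],[17,18],[25,0],[26,11],[27,0],[29,19],[47,0]]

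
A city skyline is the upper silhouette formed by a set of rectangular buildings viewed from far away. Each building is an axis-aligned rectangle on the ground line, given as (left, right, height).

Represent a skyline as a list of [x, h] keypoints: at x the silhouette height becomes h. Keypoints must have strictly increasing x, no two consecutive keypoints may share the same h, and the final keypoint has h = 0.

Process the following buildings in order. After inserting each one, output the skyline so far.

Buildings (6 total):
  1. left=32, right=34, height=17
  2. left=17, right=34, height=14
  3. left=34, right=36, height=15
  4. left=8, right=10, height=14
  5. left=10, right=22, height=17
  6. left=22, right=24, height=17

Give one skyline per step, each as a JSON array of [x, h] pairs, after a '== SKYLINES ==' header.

== SKYLINES ==
[[32,17],[34,0]]
[[17,14],[32,17],[34,0]]
[[17,14],[32,17],[34,15],[36,0]]
[[8,14],[10,0],[17,14],[32,17],[34,15],[36,0]]
[[8,14],[10,17],[22,14],[32,17],[34,15],[36,0]]
[[8,14],[10,17],[24,14],[32,17],[34,15],[36,0]]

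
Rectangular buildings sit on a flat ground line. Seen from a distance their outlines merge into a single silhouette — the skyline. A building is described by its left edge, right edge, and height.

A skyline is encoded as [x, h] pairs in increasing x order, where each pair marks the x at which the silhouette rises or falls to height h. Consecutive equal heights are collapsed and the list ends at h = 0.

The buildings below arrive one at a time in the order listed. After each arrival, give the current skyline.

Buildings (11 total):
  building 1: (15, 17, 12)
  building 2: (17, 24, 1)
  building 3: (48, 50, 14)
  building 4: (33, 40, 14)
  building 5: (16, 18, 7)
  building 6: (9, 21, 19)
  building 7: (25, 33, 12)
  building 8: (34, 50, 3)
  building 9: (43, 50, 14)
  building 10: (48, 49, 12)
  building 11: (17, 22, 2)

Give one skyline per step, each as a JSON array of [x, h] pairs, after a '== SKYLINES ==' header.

== SKYLINES ==
[[15,12],[17,0]]
[[15,12],[17,1],[24,0]]
[[15,12],[17,1],[24,0],[48,14],[50,0]]
[[15,12],[17,1],[24,0],[33,14],[40,0],[48,14],[50,0]]
[[15,12],[17,7],[18,1],[24,0],[33,14],[40,0],[48,14],[50,0]]
[[9,19],[21,1],[24,0],[33,14],[40,0],[48,14],[50,0]]
[[9,19],[21,1],[24,0],[25,12],[33,14],[40,0],[48,14],[50,0]]
[[9,19],[21,1],[24,0],[25,12],[33,14],[40,3],[48,14],[50,0]]
[[9,19],[21,1],[24,0],[25,12],[33,14],[40,3],[43,14],[50,0]]
[[9,19],[21,1],[24,0],[25,12],[33,14],[40,3],[43,14],[50,0]]
[[9,19],[21,2],[22,1],[24,0],[25,12],[33,14],[40,3],[43,14],[50,0]]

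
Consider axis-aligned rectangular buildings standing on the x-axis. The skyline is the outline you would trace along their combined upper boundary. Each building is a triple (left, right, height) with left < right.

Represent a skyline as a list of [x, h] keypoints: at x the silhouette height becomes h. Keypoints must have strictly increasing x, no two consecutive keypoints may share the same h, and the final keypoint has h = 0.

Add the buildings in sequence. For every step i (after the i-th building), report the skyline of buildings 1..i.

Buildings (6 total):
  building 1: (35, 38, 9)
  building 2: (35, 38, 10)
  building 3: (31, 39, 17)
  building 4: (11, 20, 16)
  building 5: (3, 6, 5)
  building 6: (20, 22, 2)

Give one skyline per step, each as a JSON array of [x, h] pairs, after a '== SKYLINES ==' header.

== SKYLINES ==
[[35,9],[38,0]]
[[35,10],[38,0]]
[[31,17],[39,0]]
[[11,16],[20,0],[31,17],[39,0]]
[[3,5],[6,0],[11,16],[20,0],[31,17],[39,0]]
[[3,5],[6,0],[11,16],[20,2],[22,0],[31,17],[39,0]]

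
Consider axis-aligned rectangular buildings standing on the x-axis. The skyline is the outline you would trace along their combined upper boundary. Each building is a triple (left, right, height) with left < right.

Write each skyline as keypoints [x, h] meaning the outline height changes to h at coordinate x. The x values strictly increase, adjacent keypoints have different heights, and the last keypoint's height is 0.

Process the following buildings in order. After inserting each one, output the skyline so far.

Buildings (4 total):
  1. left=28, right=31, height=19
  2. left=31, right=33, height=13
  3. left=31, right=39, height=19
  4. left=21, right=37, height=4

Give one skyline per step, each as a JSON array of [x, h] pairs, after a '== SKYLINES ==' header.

== SKYLINES ==
[[28,19],[31,0]]
[[28,19],[31,13],[33,0]]
[[28,19],[39,0]]
[[21,4],[28,19],[39,0]]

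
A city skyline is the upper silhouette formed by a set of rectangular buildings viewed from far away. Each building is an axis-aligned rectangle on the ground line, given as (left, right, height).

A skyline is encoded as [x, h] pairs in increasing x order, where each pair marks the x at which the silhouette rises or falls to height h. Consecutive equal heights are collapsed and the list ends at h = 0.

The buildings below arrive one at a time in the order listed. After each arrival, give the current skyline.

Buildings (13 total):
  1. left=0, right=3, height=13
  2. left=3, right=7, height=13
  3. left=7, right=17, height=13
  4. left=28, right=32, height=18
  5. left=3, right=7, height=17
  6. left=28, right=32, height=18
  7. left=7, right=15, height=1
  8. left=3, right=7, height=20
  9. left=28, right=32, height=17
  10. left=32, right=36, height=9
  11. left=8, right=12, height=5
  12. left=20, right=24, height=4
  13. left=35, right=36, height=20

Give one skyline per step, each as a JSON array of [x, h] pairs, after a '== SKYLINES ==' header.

== SKYLINES ==
[[0,13],[3,0]]
[[0,13],[7,0]]
[[0,13],[17,0]]
[[0,13],[17,0],[28,18],[32,0]]
[[0,13],[3,17],[7,13],[17,0],[28,18],[32,0]]
[[0,13],[3,17],[7,13],[17,0],[28,18],[32,0]]
[[0,13],[3,17],[7,13],[17,0],[28,18],[32,0]]
[[0,13],[3,20],[7,13],[17,0],[28,18],[32,0]]
[[0,13],[3,20],[7,13],[17,0],[28,18],[32,0]]
[[0,13],[3,20],[7,13],[17,0],[28,18],[32,9],[36,0]]
[[0,13],[3,20],[7,13],[17,0],[28,18],[32,9],[36,0]]
[[0,13],[3,20],[7,13],[17,0],[20,4],[24,0],[28,18],[32,9],[36,0]]
[[0,13],[3,20],[7,13],[17,0],[20,4],[24,0],[28,18],[32,9],[35,20],[36,0]]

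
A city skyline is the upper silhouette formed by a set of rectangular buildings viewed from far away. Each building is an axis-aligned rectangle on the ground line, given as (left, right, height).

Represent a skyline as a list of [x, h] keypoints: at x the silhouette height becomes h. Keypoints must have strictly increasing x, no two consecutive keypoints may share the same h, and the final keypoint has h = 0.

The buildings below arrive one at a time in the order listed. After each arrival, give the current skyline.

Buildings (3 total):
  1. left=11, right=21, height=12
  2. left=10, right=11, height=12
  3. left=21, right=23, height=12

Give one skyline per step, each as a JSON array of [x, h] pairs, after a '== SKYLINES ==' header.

== SKYLINES ==
[[11,12],[21,0]]
[[10,12],[21,0]]
[[10,12],[23,0]]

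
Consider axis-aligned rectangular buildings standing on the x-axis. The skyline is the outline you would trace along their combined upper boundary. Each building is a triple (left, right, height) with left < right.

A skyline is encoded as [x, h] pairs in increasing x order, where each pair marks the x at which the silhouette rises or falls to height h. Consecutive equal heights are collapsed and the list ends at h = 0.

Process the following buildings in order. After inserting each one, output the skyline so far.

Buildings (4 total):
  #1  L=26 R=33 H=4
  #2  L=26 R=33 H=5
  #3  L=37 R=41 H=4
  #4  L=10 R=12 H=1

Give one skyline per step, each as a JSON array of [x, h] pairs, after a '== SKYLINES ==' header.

== SKYLINES ==
[[26,4],[33,0]]
[[26,5],[33,0]]
[[26,5],[33,0],[37,4],[41,0]]
[[10,1],[12,0],[26,5],[33,0],[37,4],[41,0]]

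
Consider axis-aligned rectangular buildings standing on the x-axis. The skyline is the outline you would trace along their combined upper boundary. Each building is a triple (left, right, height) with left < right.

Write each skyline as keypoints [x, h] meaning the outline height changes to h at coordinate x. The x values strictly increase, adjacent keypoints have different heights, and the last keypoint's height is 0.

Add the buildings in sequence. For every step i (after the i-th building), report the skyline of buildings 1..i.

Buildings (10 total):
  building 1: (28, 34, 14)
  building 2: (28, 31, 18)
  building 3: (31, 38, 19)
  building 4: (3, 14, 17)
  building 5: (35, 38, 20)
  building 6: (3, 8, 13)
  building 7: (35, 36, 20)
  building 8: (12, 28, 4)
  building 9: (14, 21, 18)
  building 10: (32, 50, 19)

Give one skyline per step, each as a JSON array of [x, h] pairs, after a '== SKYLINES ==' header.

== SKYLINES ==
[[28,14],[34,0]]
[[28,18],[31,14],[34,0]]
[[28,18],[31,19],[38,0]]
[[3,17],[14,0],[28,18],[31,19],[38,0]]
[[3,17],[14,0],[28,18],[31,19],[35,20],[38,0]]
[[3,17],[14,0],[28,18],[31,19],[35,20],[38,0]]
[[3,17],[14,0],[28,18],[31,19],[35,20],[38,0]]
[[3,17],[14,4],[28,18],[31,19],[35,20],[38,0]]
[[3,17],[14,18],[21,4],[28,18],[31,19],[35,20],[38,0]]
[[3,17],[14,18],[21,4],[28,18],[31,19],[35,20],[38,19],[50,0]]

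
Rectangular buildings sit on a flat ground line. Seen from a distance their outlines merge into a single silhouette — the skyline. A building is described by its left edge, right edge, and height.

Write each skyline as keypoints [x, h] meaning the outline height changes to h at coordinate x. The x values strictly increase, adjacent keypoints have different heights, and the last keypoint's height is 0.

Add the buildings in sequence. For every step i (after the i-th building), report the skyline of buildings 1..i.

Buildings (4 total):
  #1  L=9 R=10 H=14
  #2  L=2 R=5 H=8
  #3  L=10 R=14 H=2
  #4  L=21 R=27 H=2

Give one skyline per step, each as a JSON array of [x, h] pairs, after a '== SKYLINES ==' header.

== SKYLINES ==
[[9,14],[10,0]]
[[2,8],[5,0],[9,14],[10,0]]
[[2,8],[5,0],[9,14],[10,2],[14,0]]
[[2,8],[5,0],[9,14],[10,2],[14,0],[21,2],[27,0]]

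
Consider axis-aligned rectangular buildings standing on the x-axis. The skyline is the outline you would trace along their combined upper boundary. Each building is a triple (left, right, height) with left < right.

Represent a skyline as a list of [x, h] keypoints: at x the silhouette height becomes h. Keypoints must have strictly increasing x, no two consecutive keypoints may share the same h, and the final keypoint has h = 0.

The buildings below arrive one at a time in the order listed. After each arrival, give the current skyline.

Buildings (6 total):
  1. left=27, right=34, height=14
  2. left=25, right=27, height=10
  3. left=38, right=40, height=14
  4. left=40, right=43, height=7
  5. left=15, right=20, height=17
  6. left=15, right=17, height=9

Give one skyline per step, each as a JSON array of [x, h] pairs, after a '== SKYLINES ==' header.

== SKYLINES ==
[[27,14],[34,0]]
[[25,10],[27,14],[34,0]]
[[25,10],[27,14],[34,0],[38,14],[40,0]]
[[25,10],[27,14],[34,0],[38,14],[40,7],[43,0]]
[[15,17],[20,0],[25,10],[27,14],[34,0],[38,14],[40,7],[43,0]]
[[15,17],[20,0],[25,10],[27,14],[34,0],[38,14],[40,7],[43,0]]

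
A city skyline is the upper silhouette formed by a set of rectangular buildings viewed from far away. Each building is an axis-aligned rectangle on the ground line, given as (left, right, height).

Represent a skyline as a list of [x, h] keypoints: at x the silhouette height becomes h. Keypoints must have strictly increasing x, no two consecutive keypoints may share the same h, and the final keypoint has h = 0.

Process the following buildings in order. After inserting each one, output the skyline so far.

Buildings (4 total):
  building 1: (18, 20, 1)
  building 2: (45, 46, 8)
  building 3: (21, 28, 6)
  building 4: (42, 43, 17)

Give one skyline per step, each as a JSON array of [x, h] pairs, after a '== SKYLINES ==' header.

== SKYLINES ==
[[18,1],[20,0]]
[[18,1],[20,0],[45,8],[46,0]]
[[18,1],[20,0],[21,6],[28,0],[45,8],[46,0]]
[[18,1],[20,0],[21,6],[28,0],[42,17],[43,0],[45,8],[46,0]]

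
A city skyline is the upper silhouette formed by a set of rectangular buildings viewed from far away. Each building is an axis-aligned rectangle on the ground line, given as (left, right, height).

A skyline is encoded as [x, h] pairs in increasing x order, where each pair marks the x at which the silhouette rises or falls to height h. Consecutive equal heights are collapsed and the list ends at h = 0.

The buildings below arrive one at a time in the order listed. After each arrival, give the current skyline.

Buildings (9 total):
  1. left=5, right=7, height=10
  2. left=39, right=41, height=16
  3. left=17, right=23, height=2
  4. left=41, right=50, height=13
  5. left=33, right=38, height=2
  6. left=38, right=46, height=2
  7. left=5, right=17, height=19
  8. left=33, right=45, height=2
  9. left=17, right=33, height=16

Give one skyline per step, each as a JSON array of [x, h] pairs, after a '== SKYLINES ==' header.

== SKYLINES ==
[[5,10],[7,0]]
[[5,10],[7,0],[39,16],[41,0]]
[[5,10],[7,0],[17,2],[23,0],[39,16],[41,0]]
[[5,10],[7,0],[17,2],[23,0],[39,16],[41,13],[50,0]]
[[5,10],[7,0],[17,2],[23,0],[33,2],[38,0],[39,16],[41,13],[50,0]]
[[5,10],[7,0],[17,2],[23,0],[33,2],[39,16],[41,13],[50,0]]
[[5,19],[17,2],[23,0],[33,2],[39,16],[41,13],[50,0]]
[[5,19],[17,2],[23,0],[33,2],[39,16],[41,13],[50,0]]
[[5,19],[17,16],[33,2],[39,16],[41,13],[50,0]]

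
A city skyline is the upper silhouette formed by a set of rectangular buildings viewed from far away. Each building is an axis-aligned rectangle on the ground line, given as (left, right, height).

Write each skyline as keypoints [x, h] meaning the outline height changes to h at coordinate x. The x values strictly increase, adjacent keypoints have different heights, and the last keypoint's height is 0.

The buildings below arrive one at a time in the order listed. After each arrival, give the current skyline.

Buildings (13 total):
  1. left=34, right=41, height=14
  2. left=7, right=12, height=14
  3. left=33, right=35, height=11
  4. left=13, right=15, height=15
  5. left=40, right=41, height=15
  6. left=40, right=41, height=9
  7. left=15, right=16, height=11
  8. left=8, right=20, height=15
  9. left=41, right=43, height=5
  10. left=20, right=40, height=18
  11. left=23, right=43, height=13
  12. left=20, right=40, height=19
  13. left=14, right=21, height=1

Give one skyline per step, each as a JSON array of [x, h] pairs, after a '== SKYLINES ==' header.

== SKYLINES ==
[[34,14],[41,0]]
[[7,14],[12,0],[34,14],[41,0]]
[[7,14],[12,0],[33,11],[34,14],[41,0]]
[[7,14],[12,0],[13,15],[15,0],[33,11],[34,14],[41,0]]
[[7,14],[12,0],[13,15],[15,0],[33,11],[34,14],[40,15],[41,0]]
[[7,14],[12,0],[13,15],[15,0],[33,11],[34,14],[40,15],[41,0]]
[[7,14],[12,0],[13,15],[15,11],[16,0],[33,11],[34,14],[40,15],[41,0]]
[[7,14],[8,15],[20,0],[33,11],[34,14],[40,15],[41,0]]
[[7,14],[8,15],[20,0],[33,11],[34,14],[40,15],[41,5],[43,0]]
[[7,14],[8,15],[20,18],[40,15],[41,5],[43,0]]
[[7,14],[8,15],[20,18],[40,15],[41,13],[43,0]]
[[7,14],[8,15],[20,19],[40,15],[41,13],[43,0]]
[[7,14],[8,15],[20,19],[40,15],[41,13],[43,0]]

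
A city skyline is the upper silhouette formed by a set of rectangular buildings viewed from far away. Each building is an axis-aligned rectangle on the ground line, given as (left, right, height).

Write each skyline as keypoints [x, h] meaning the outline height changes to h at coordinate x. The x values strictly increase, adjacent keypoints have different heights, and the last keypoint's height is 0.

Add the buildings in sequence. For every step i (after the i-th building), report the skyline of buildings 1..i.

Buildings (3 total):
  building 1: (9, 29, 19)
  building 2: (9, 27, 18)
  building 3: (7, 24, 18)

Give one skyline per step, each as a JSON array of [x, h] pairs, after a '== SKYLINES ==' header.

== SKYLINES ==
[[9,19],[29,0]]
[[9,19],[29,0]]
[[7,18],[9,19],[29,0]]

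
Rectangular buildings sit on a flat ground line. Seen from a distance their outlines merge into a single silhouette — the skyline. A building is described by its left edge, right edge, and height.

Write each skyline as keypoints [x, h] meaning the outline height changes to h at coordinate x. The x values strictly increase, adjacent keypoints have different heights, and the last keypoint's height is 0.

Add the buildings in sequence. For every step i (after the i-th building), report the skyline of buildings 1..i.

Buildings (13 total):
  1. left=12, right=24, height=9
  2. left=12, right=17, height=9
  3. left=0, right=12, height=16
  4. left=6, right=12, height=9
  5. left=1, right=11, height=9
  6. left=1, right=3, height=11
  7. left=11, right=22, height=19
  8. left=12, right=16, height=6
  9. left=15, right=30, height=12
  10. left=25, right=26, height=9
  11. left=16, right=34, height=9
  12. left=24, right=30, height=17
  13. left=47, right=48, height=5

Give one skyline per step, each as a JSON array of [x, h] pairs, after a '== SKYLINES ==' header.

== SKYLINES ==
[[12,9],[24,0]]
[[12,9],[24,0]]
[[0,16],[12,9],[24,0]]
[[0,16],[12,9],[24,0]]
[[0,16],[12,9],[24,0]]
[[0,16],[12,9],[24,0]]
[[0,16],[11,19],[22,9],[24,0]]
[[0,16],[11,19],[22,9],[24,0]]
[[0,16],[11,19],[22,12],[30,0]]
[[0,16],[11,19],[22,12],[30,0]]
[[0,16],[11,19],[22,12],[30,9],[34,0]]
[[0,16],[11,19],[22,12],[24,17],[30,9],[34,0]]
[[0,16],[11,19],[22,12],[24,17],[30,9],[34,0],[47,5],[48,0]]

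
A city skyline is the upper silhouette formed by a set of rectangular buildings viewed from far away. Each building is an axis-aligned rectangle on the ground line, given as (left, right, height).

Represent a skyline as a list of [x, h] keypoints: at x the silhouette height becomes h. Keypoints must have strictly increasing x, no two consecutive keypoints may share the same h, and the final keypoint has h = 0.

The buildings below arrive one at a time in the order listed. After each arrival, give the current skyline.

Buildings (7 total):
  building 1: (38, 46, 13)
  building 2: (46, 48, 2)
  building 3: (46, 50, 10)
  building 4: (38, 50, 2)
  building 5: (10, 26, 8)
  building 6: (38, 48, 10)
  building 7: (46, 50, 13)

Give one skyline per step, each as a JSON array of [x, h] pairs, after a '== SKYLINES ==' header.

== SKYLINES ==
[[38,13],[46,0]]
[[38,13],[46,2],[48,0]]
[[38,13],[46,10],[50,0]]
[[38,13],[46,10],[50,0]]
[[10,8],[26,0],[38,13],[46,10],[50,0]]
[[10,8],[26,0],[38,13],[46,10],[50,0]]
[[10,8],[26,0],[38,13],[50,0]]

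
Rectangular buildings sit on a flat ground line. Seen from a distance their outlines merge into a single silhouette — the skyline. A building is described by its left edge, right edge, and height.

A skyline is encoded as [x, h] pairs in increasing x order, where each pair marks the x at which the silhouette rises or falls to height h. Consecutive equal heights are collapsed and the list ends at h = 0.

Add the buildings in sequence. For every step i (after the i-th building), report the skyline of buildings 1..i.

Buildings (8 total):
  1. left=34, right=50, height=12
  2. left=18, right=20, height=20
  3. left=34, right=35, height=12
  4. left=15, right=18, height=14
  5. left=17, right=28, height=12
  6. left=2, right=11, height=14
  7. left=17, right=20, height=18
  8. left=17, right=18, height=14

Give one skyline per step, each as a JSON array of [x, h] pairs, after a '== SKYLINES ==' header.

== SKYLINES ==
[[34,12],[50,0]]
[[18,20],[20,0],[34,12],[50,0]]
[[18,20],[20,0],[34,12],[50,0]]
[[15,14],[18,20],[20,0],[34,12],[50,0]]
[[15,14],[18,20],[20,12],[28,0],[34,12],[50,0]]
[[2,14],[11,0],[15,14],[18,20],[20,12],[28,0],[34,12],[50,0]]
[[2,14],[11,0],[15,14],[17,18],[18,20],[20,12],[28,0],[34,12],[50,0]]
[[2,14],[11,0],[15,14],[17,18],[18,20],[20,12],[28,0],[34,12],[50,0]]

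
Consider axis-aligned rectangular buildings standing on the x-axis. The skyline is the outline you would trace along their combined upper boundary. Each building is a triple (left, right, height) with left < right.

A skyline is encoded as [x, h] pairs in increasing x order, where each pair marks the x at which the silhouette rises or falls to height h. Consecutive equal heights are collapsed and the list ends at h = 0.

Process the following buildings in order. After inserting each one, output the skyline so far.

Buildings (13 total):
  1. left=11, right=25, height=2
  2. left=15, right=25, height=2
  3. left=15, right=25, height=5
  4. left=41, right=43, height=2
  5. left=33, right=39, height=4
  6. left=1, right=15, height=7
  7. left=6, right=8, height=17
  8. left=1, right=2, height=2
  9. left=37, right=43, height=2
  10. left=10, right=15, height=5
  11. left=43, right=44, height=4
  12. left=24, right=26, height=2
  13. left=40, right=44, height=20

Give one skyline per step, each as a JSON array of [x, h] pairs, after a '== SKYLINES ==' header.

== SKYLINES ==
[[11,2],[25,0]]
[[11,2],[25,0]]
[[11,2],[15,5],[25,0]]
[[11,2],[15,5],[25,0],[41,2],[43,0]]
[[11,2],[15,5],[25,0],[33,4],[39,0],[41,2],[43,0]]
[[1,7],[15,5],[25,0],[33,4],[39,0],[41,2],[43,0]]
[[1,7],[6,17],[8,7],[15,5],[25,0],[33,4],[39,0],[41,2],[43,0]]
[[1,7],[6,17],[8,7],[15,5],[25,0],[33,4],[39,0],[41,2],[43,0]]
[[1,7],[6,17],[8,7],[15,5],[25,0],[33,4],[39,2],[43,0]]
[[1,7],[6,17],[8,7],[15,5],[25,0],[33,4],[39,2],[43,0]]
[[1,7],[6,17],[8,7],[15,5],[25,0],[33,4],[39,2],[43,4],[44,0]]
[[1,7],[6,17],[8,7],[15,5],[25,2],[26,0],[33,4],[39,2],[43,4],[44,0]]
[[1,7],[6,17],[8,7],[15,5],[25,2],[26,0],[33,4],[39,2],[40,20],[44,0]]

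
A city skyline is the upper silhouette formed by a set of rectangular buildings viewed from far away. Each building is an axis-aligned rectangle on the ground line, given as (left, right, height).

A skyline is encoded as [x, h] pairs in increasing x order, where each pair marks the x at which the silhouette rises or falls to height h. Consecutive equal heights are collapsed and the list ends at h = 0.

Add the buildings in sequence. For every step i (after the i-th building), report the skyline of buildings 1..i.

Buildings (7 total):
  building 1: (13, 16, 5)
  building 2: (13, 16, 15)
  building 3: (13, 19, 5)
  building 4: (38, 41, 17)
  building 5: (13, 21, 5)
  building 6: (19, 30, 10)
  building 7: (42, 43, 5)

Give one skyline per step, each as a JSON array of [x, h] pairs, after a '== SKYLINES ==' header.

== SKYLINES ==
[[13,5],[16,0]]
[[13,15],[16,0]]
[[13,15],[16,5],[19,0]]
[[13,15],[16,5],[19,0],[38,17],[41,0]]
[[13,15],[16,5],[21,0],[38,17],[41,0]]
[[13,15],[16,5],[19,10],[30,0],[38,17],[41,0]]
[[13,15],[16,5],[19,10],[30,0],[38,17],[41,0],[42,5],[43,0]]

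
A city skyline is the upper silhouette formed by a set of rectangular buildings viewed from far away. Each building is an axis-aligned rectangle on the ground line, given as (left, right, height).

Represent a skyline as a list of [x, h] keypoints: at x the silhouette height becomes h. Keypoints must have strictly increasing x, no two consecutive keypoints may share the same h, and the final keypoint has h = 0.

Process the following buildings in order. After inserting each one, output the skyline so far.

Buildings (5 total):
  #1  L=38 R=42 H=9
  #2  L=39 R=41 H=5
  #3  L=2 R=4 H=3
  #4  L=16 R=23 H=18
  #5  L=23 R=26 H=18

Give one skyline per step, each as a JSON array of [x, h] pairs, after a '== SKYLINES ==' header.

== SKYLINES ==
[[38,9],[42,0]]
[[38,9],[42,0]]
[[2,3],[4,0],[38,9],[42,0]]
[[2,3],[4,0],[16,18],[23,0],[38,9],[42,0]]
[[2,3],[4,0],[16,18],[26,0],[38,9],[42,0]]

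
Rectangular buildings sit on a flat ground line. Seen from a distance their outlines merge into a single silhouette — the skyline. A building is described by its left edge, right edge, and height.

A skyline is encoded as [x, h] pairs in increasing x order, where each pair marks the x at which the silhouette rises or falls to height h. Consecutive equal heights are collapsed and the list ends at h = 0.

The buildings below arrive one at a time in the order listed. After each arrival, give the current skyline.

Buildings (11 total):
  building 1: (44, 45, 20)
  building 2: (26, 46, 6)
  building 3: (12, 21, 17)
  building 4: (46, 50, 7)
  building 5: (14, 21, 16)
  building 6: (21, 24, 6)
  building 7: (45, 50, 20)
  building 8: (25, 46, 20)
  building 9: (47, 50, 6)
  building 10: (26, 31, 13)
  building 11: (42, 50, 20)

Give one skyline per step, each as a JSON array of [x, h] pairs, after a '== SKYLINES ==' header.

== SKYLINES ==
[[44,20],[45,0]]
[[26,6],[44,20],[45,6],[46,0]]
[[12,17],[21,0],[26,6],[44,20],[45,6],[46,0]]
[[12,17],[21,0],[26,6],[44,20],[45,6],[46,7],[50,0]]
[[12,17],[21,0],[26,6],[44,20],[45,6],[46,7],[50,0]]
[[12,17],[21,6],[24,0],[26,6],[44,20],[45,6],[46,7],[50,0]]
[[12,17],[21,6],[24,0],[26,6],[44,20],[50,0]]
[[12,17],[21,6],[24,0],[25,20],[50,0]]
[[12,17],[21,6],[24,0],[25,20],[50,0]]
[[12,17],[21,6],[24,0],[25,20],[50,0]]
[[12,17],[21,6],[24,0],[25,20],[50,0]]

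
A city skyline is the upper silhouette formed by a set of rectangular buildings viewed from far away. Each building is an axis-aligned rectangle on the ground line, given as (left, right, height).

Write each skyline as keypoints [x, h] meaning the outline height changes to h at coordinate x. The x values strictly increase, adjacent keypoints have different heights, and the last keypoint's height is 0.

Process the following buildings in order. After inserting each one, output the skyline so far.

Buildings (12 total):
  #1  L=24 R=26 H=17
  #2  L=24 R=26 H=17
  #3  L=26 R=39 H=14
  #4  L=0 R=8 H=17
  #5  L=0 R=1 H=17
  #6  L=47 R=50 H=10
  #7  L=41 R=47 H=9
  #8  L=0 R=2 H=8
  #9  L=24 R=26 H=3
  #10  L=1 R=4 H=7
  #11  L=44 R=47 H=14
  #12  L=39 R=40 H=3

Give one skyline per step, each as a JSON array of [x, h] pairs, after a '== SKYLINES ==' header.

== SKYLINES ==
[[24,17],[26,0]]
[[24,17],[26,0]]
[[24,17],[26,14],[39,0]]
[[0,17],[8,0],[24,17],[26,14],[39,0]]
[[0,17],[8,0],[24,17],[26,14],[39,0]]
[[0,17],[8,0],[24,17],[26,14],[39,0],[47,10],[50,0]]
[[0,17],[8,0],[24,17],[26,14],[39,0],[41,9],[47,10],[50,0]]
[[0,17],[8,0],[24,17],[26,14],[39,0],[41,9],[47,10],[50,0]]
[[0,17],[8,0],[24,17],[26,14],[39,0],[41,9],[47,10],[50,0]]
[[0,17],[8,0],[24,17],[26,14],[39,0],[41,9],[47,10],[50,0]]
[[0,17],[8,0],[24,17],[26,14],[39,0],[41,9],[44,14],[47,10],[50,0]]
[[0,17],[8,0],[24,17],[26,14],[39,3],[40,0],[41,9],[44,14],[47,10],[50,0]]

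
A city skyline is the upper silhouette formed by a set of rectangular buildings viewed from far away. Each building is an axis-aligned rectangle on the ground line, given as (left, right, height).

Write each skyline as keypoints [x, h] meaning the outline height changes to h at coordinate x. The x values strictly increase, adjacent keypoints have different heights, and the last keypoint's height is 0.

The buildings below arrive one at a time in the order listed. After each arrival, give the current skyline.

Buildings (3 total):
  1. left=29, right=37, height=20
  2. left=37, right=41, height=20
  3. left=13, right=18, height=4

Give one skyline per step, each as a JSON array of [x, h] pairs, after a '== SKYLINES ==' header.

== SKYLINES ==
[[29,20],[37,0]]
[[29,20],[41,0]]
[[13,4],[18,0],[29,20],[41,0]]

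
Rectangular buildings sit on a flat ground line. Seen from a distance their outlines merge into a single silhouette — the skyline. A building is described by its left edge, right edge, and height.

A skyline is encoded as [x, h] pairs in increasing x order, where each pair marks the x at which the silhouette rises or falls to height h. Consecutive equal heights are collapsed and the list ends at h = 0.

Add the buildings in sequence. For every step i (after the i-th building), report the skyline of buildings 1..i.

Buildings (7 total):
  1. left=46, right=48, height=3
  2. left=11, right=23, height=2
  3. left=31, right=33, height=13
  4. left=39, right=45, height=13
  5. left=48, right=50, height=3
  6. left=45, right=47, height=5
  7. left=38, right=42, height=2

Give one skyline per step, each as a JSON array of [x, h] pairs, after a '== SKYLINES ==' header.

== SKYLINES ==
[[46,3],[48,0]]
[[11,2],[23,0],[46,3],[48,0]]
[[11,2],[23,0],[31,13],[33,0],[46,3],[48,0]]
[[11,2],[23,0],[31,13],[33,0],[39,13],[45,0],[46,3],[48,0]]
[[11,2],[23,0],[31,13],[33,0],[39,13],[45,0],[46,3],[50,0]]
[[11,2],[23,0],[31,13],[33,0],[39,13],[45,5],[47,3],[50,0]]
[[11,2],[23,0],[31,13],[33,0],[38,2],[39,13],[45,5],[47,3],[50,0]]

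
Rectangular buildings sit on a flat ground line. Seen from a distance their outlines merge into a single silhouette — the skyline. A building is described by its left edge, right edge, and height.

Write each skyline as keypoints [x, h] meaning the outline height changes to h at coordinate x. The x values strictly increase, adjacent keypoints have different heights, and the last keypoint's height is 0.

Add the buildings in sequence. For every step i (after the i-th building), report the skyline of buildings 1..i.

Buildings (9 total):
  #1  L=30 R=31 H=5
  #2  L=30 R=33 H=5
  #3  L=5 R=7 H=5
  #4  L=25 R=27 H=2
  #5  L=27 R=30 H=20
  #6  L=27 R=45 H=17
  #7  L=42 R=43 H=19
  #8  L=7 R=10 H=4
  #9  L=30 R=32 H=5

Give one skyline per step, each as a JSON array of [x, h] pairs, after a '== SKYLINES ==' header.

== SKYLINES ==
[[30,5],[31,0]]
[[30,5],[33,0]]
[[5,5],[7,0],[30,5],[33,0]]
[[5,5],[7,0],[25,2],[27,0],[30,5],[33,0]]
[[5,5],[7,0],[25,2],[27,20],[30,5],[33,0]]
[[5,5],[7,0],[25,2],[27,20],[30,17],[45,0]]
[[5,5],[7,0],[25,2],[27,20],[30,17],[42,19],[43,17],[45,0]]
[[5,5],[7,4],[10,0],[25,2],[27,20],[30,17],[42,19],[43,17],[45,0]]
[[5,5],[7,4],[10,0],[25,2],[27,20],[30,17],[42,19],[43,17],[45,0]]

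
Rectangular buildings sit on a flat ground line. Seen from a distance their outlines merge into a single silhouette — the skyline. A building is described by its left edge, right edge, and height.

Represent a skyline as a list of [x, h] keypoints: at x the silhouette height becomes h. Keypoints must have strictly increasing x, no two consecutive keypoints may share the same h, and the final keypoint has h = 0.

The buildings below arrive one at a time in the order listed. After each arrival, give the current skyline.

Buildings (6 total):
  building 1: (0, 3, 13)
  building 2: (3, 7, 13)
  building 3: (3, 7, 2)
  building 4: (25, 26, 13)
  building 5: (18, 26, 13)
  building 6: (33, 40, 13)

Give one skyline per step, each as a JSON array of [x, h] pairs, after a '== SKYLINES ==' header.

== SKYLINES ==
[[0,13],[3,0]]
[[0,13],[7,0]]
[[0,13],[7,0]]
[[0,13],[7,0],[25,13],[26,0]]
[[0,13],[7,0],[18,13],[26,0]]
[[0,13],[7,0],[18,13],[26,0],[33,13],[40,0]]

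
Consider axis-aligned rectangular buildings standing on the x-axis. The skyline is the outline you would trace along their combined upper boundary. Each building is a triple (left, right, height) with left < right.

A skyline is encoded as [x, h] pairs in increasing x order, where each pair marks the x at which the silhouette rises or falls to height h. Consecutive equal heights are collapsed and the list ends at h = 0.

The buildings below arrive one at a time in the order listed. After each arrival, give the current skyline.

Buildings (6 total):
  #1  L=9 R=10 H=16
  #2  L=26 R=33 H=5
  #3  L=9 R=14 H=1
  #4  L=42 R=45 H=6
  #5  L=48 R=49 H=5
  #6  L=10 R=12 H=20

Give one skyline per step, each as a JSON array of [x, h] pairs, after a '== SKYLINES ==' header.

== SKYLINES ==
[[9,16],[10,0]]
[[9,16],[10,0],[26,5],[33,0]]
[[9,16],[10,1],[14,0],[26,5],[33,0]]
[[9,16],[10,1],[14,0],[26,5],[33,0],[42,6],[45,0]]
[[9,16],[10,1],[14,0],[26,5],[33,0],[42,6],[45,0],[48,5],[49,0]]
[[9,16],[10,20],[12,1],[14,0],[26,5],[33,0],[42,6],[45,0],[48,5],[49,0]]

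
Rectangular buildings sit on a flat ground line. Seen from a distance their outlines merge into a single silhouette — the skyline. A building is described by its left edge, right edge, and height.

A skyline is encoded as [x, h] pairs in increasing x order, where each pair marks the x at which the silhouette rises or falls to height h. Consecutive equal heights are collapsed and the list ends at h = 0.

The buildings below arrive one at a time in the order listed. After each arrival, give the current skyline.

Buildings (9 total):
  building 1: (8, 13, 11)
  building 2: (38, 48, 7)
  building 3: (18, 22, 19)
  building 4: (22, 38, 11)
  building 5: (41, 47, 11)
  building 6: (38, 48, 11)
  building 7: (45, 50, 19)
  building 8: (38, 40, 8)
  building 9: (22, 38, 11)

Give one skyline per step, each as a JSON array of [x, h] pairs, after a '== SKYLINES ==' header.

== SKYLINES ==
[[8,11],[13,0]]
[[8,11],[13,0],[38,7],[48,0]]
[[8,11],[13,0],[18,19],[22,0],[38,7],[48,0]]
[[8,11],[13,0],[18,19],[22,11],[38,7],[48,0]]
[[8,11],[13,0],[18,19],[22,11],[38,7],[41,11],[47,7],[48,0]]
[[8,11],[13,0],[18,19],[22,11],[48,0]]
[[8,11],[13,0],[18,19],[22,11],[45,19],[50,0]]
[[8,11],[13,0],[18,19],[22,11],[45,19],[50,0]]
[[8,11],[13,0],[18,19],[22,11],[45,19],[50,0]]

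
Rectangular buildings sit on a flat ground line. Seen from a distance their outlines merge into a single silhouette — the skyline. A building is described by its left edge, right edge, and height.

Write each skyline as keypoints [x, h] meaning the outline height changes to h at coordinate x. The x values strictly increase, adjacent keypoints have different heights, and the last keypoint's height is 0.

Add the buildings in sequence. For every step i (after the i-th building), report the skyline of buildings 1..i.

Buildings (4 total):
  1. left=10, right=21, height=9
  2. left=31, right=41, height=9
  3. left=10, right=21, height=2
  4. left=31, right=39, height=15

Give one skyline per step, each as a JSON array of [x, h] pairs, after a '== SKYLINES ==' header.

== SKYLINES ==
[[10,9],[21,0]]
[[10,9],[21,0],[31,9],[41,0]]
[[10,9],[21,0],[31,9],[41,0]]
[[10,9],[21,0],[31,15],[39,9],[41,0]]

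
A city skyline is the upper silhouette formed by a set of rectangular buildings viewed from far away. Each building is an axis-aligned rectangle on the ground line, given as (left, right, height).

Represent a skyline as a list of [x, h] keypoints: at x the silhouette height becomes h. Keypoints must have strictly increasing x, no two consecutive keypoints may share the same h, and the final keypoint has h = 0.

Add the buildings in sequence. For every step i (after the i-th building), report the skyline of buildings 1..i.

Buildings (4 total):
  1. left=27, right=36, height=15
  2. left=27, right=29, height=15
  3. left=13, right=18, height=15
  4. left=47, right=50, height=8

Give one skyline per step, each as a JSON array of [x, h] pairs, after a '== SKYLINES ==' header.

== SKYLINES ==
[[27,15],[36,0]]
[[27,15],[36,0]]
[[13,15],[18,0],[27,15],[36,0]]
[[13,15],[18,0],[27,15],[36,0],[47,8],[50,0]]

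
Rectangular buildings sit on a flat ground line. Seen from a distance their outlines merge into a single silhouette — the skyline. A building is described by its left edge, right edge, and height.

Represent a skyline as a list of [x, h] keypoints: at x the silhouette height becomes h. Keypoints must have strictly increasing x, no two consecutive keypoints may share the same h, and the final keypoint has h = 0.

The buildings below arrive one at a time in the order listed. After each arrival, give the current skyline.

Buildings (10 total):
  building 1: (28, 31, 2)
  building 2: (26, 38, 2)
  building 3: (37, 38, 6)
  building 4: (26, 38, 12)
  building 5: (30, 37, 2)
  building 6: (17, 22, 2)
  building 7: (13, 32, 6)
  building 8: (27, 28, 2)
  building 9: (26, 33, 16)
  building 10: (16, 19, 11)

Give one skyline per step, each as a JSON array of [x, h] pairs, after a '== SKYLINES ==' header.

== SKYLINES ==
[[28,2],[31,0]]
[[26,2],[38,0]]
[[26,2],[37,6],[38,0]]
[[26,12],[38,0]]
[[26,12],[38,0]]
[[17,2],[22,0],[26,12],[38,0]]
[[13,6],[26,12],[38,0]]
[[13,6],[26,12],[38,0]]
[[13,6],[26,16],[33,12],[38,0]]
[[13,6],[16,11],[19,6],[26,16],[33,12],[38,0]]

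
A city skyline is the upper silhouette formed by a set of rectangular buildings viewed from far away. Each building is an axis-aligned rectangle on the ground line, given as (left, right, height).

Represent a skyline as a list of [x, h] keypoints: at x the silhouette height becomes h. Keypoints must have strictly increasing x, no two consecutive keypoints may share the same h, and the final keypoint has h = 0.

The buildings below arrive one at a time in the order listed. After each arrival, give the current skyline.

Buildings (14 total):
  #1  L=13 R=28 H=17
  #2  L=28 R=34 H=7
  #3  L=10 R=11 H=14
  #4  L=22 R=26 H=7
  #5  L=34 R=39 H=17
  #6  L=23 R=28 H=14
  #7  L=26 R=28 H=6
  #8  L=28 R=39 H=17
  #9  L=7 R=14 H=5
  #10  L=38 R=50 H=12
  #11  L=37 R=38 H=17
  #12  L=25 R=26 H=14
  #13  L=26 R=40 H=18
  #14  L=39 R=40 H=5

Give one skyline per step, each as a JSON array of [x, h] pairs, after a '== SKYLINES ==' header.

== SKYLINES ==
[[13,17],[28,0]]
[[13,17],[28,7],[34,0]]
[[10,14],[11,0],[13,17],[28,7],[34,0]]
[[10,14],[11,0],[13,17],[28,7],[34,0]]
[[10,14],[11,0],[13,17],[28,7],[34,17],[39,0]]
[[10,14],[11,0],[13,17],[28,7],[34,17],[39,0]]
[[10,14],[11,0],[13,17],[28,7],[34,17],[39,0]]
[[10,14],[11,0],[13,17],[39,0]]
[[7,5],[10,14],[11,5],[13,17],[39,0]]
[[7,5],[10,14],[11,5],[13,17],[39,12],[50,0]]
[[7,5],[10,14],[11,5],[13,17],[39,12],[50,0]]
[[7,5],[10,14],[11,5],[13,17],[39,12],[50,0]]
[[7,5],[10,14],[11,5],[13,17],[26,18],[40,12],[50,0]]
[[7,5],[10,14],[11,5],[13,17],[26,18],[40,12],[50,0]]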